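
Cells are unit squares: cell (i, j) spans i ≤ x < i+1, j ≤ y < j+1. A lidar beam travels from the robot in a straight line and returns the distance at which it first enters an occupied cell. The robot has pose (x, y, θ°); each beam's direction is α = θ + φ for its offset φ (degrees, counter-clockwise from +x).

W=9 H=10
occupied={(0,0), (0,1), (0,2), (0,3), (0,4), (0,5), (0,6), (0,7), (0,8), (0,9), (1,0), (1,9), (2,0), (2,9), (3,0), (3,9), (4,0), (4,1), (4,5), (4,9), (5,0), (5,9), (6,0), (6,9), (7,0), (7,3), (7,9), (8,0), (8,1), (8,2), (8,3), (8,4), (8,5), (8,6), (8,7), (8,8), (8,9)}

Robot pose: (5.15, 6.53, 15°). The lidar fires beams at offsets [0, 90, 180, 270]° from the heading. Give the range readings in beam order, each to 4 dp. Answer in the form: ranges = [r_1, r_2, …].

beam 1: φ=0°, α=15°
  dir = (cos 15°, sin 15°) = (0.9659, 0.2588); from cell (5,6)
  next x-line at t=0.8800, next y-line at t=1.8159; Δt_x=1.0353, Δt_y=3.8637
    x: enter (6,6) at t=0.8800
    y: enter (6,7) at t=1.8159
    x: enter (7,7) at t=1.9153
    x: enter (8,7) at t=2.9505 ← occupied
  → r_1 = 2.9505
beam 2: φ=90°, α=105°
  dir = (cos 105°, sin 105°) = (-0.2588, 0.9659); from cell (5,6)
  next x-line at t=0.5796, next y-line at t=0.4866; Δt_x=3.8637, Δt_y=1.0353
    y: enter (5,7) at t=0.4866
    x: enter (4,7) at t=0.5796
    y: enter (4,8) at t=1.5219
    y: enter (4,9) at t=2.5571 ← occupied
  → r_2 = 2.5571
beam 3: φ=180°, α=195°
  dir = (cos 195°, sin 195°) = (-0.9659, -0.2588); from cell (5,6)
  next x-line at t=0.1553, next y-line at t=2.0478; Δt_x=1.0353, Δt_y=3.8637
    x: enter (4,6) at t=0.1553
    x: enter (3,6) at t=1.1906
    y: enter (3,5) at t=2.0478
    x: enter (2,5) at t=2.2258
    x: enter (1,5) at t=3.2611
    x: enter (0,5) at t=4.2964 ← occupied
  → r_3 = 4.2964
beam 4: φ=270°, α=285°
  dir = (cos 285°, sin 285°) = (0.2588, -0.9659); from cell (5,6)
  next x-line at t=3.2841, next y-line at t=0.5487; Δt_x=3.8637, Δt_y=1.0353
    y: enter (5,5) at t=0.5487
    y: enter (5,4) at t=1.5840
    y: enter (5,3) at t=2.6192
    x: enter (6,3) at t=3.2841
    y: enter (6,2) at t=3.6545
    y: enter (6,1) at t=4.6898
    y: enter (6,0) at t=5.7251 ← occupied
  → r_4 = 5.7251

ranges = [2.9505, 2.5571, 4.2964, 5.7251]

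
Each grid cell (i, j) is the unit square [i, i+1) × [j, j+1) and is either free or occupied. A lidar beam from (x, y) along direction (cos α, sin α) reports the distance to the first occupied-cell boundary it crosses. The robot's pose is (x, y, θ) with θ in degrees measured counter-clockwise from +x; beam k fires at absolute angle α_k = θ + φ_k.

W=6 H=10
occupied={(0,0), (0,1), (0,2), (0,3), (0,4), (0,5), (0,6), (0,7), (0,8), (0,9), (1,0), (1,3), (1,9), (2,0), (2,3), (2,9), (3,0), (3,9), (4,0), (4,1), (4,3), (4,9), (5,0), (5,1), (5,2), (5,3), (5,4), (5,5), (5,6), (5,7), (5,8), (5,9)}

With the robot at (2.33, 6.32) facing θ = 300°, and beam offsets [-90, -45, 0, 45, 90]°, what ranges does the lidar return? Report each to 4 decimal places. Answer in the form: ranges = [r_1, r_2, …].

ranges = [1.5358, 2.4018, 3.3400, 2.7642, 3.0831]

beam 1: φ=-90°, α=210°
  direction (-0.8660, -0.5000); cell (2,6); t to first gridline: x 0.3811, y 0.6400 (then +1.1547 / +2.0000)
    (1,6) via x @ 0.3811
    (1,5) via y @ 0.6400
    (0,5) via x @ 1.5358  # hit
  → r_1 = 1.5358
beam 2: φ=-45°, α=255°
  direction (-0.2588, -0.9659); cell (2,6); t to first gridline: x 1.2750, y 0.3313 (then +3.8637 / +1.0353)
    (2,5) via y @ 0.3313
    (1,5) via x @ 1.2750
    (1,4) via y @ 1.3666
    (1,3) via y @ 2.4018  # hit
  → r_2 = 2.4018
beam 3: φ=0°, α=300°
  direction (0.5000, -0.8660); cell (2,6); t to first gridline: x 1.3400, y 0.3695 (then +2.0000 / +1.1547)
    (2,5) via y @ 0.3695
    (3,5) via x @ 1.3400
    (3,4) via y @ 1.5242
    (3,3) via y @ 2.6789
    (4,3) via x @ 3.3400  # hit
  → r_3 = 3.3400
beam 4: φ=45°, α=345°
  direction (0.9659, -0.2588); cell (2,6); t to first gridline: x 0.6936, y 1.2364 (then +1.0353 / +3.8637)
    (3,6) via x @ 0.6936
    (3,5) via y @ 1.2364
    (4,5) via x @ 1.7289
    (5,5) via x @ 2.7642  # hit
  → r_4 = 2.7642
beam 5: φ=90°, α=30°
  direction (0.8660, 0.5000); cell (2,6); t to first gridline: x 0.7736, y 1.3600 (then +1.1547 / +2.0000)
    (3,6) via x @ 0.7736
    (3,7) via y @ 1.3600
    (4,7) via x @ 1.9283
    (5,7) via x @ 3.0831  # hit
  → r_5 = 3.0831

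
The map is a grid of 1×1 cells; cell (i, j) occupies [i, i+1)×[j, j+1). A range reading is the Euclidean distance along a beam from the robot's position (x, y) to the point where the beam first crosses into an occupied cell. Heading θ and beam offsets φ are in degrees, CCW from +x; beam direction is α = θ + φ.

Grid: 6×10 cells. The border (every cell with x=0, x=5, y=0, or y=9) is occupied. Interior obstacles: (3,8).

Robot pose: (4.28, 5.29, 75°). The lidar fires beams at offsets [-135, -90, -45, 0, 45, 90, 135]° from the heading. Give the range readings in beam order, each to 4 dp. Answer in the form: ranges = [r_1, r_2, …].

beam 1: φ=-135°, α=300°
  direction (0.5000, -0.8660); cell (4,5); t to first gridline: x 1.4400, y 0.3349 (then +2.0000 / +1.1547)
    (4,4) via y @ 0.3349
    (5,4) via x @ 1.4400  # hit
  → r_1 = 1.4400
beam 2: φ=-90°, α=345°
  direction (0.9659, -0.2588); cell (4,5); t to first gridline: x 0.7454, y 1.1205 (then +1.0353 / +3.8637)
    (5,5) via x @ 0.7454  # hit
  → r_2 = 0.7454
beam 3: φ=-45°, α=30°
  direction (0.8660, 0.5000); cell (4,5); t to first gridline: x 0.8314, y 1.4200 (then +1.1547 / +2.0000)
    (5,5) via x @ 0.8314  # hit
  → r_3 = 0.8314
beam 4: φ=0°, α=75°
  direction (0.2588, 0.9659); cell (4,5); t to first gridline: x 2.7819, y 0.7350 (then +3.8637 / +1.0353)
    (4,6) via y @ 0.7350
    (4,7) via y @ 1.7703
    (5,7) via x @ 2.7819  # hit
  → r_4 = 2.7819
beam 5: φ=45°, α=120°
  direction (-0.5000, 0.8660); cell (4,5); t to first gridline: x 0.5600, y 0.8198 (then +2.0000 / +1.1547)
    (3,5) via x @ 0.5600
    (3,6) via y @ 0.8198
    (3,7) via y @ 1.9745
    (2,7) via x @ 2.5600
    (2,8) via y @ 3.1292
    (2,9) via y @ 4.2839  # hit
  → r_5 = 4.2839
beam 6: φ=90°, α=165°
  direction (-0.9659, 0.2588); cell (4,5); t to first gridline: x 0.2899, y 2.7432 (then +1.0353 / +3.8637)
    (3,5) via x @ 0.2899
    (2,5) via x @ 1.3252
    (1,5) via x @ 2.3604
    (1,6) via y @ 2.7432
    (0,6) via x @ 3.3957  # hit
  → r_6 = 3.3957
beam 7: φ=135°, α=210°
  direction (-0.8660, -0.5000); cell (4,5); t to first gridline: x 0.3233, y 0.5800 (then +1.1547 / +2.0000)
    (3,5) via x @ 0.3233
    (3,4) via y @ 0.5800
    (2,4) via x @ 1.4780
    (2,3) via y @ 2.5800
    (1,3) via x @ 2.6327
    (0,3) via x @ 3.7874  # hit
  → r_7 = 3.7874

ranges = [1.4400, 0.7454, 0.8314, 2.7819, 4.2839, 3.3957, 3.7874]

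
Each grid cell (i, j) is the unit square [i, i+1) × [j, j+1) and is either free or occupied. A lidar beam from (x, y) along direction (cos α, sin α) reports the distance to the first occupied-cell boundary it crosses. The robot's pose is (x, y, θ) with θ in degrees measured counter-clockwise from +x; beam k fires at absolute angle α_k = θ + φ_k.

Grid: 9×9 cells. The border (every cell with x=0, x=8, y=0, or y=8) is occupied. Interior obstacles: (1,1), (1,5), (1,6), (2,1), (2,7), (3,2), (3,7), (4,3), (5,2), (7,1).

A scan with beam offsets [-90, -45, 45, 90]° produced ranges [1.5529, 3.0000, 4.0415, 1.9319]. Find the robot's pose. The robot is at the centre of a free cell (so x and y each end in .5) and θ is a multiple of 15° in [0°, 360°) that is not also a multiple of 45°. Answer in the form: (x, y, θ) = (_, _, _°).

Enumerate (i+0.5, j+0.5, θ) over the 39 free cells and 16 admissible headings. For each, cast all 4 beams and compare to the given ranges.
  (4.5, 1.5, 330°): beam 1 = 0.5774 ≠ 1.5529 ✗
  (3.5, 1.5, 285°): beam 1 = 0.5176 ≠ 1.5529 ✗
  (1.5, 4.5, 255°): beam 1 = 0.5176 ≠ 1.5529 ✗
  (4.5, 1.5, 345°): beam 1 = 0.5176 ≠ 1.5529 ✗
  …
  (7.5, 6.5, 195°): r_1=1.5529, r_2=3.0000, r_3=4.0415, r_4=1.9319 — all match ✓
Unique over the lattice → pose = (7.5, 6.5, 195°).

(x, y, θ) = (7.5, 6.5, 195°)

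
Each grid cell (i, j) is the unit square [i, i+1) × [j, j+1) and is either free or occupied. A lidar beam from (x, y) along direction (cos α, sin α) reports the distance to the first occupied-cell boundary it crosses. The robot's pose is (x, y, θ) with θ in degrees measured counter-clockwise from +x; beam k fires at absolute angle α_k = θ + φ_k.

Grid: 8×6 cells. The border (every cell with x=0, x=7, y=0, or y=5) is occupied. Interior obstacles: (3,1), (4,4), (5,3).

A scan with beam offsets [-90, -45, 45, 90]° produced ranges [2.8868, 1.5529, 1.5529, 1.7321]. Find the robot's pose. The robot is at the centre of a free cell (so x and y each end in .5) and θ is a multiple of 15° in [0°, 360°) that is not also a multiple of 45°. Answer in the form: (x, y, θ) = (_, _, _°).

The pose lattice has 21·16 = 336 candidates. Test each by forward raycasting.
  (5.5, 2.5, 285°): beam 1 = 1.9319 ≠ 2.8868 ✗
  (6.5, 2.5, 255°): beam 1 = 5.6940 ≠ 2.8868 ✗
  (1.5, 2.5, 30°): beam 1 = 1.7321 ≠ 2.8868 ✗
  (2.5, 3.5, 255°): beam 1 = 1.5529 ≠ 2.8868 ✗
  (1.5, 3.5, 150°): beam 1 = 1.7321 ≠ 2.8868 ✗
  …
  (3.5, 3.5, 30°): r_1=2.8868, r_2=1.5529, r_3=1.5529, r_4=1.7321 — all match ✓
Only this pose fits every beam.

(x, y, θ) = (3.5, 3.5, 30°)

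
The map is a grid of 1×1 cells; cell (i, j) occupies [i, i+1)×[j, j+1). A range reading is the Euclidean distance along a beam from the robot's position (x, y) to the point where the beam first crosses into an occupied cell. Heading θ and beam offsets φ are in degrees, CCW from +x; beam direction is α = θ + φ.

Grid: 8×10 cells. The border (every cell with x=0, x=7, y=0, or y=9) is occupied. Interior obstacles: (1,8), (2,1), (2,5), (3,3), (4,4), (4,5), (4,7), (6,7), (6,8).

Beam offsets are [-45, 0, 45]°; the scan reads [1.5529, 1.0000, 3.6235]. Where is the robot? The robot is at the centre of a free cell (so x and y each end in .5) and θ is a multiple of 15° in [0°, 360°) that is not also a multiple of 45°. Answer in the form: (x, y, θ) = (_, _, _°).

(x, y, θ) = (4.5, 2.5, 120°)

Enumerate (i+0.5, j+0.5, θ) over the 39 free cells and 16 admissible headings. For each, cast all 3 beams and compare to the given ranges.
  (3.5, 2.5, 300°): beam 2 = 1.7321 ≠ 1.0000 ✗
  (4.5, 3.5, 195°): beam 1 = 0.5774 ≠ 1.5529 ✗
  (3.5, 6.5, 120°): beam 1 = 2.5882 ≠ 1.5529 ✗
  …
  (4.5, 2.5, 120°): r_1=1.5529, r_2=1.0000, r_3=3.6235 — all match ✓
No second candidate reproduces the full scan.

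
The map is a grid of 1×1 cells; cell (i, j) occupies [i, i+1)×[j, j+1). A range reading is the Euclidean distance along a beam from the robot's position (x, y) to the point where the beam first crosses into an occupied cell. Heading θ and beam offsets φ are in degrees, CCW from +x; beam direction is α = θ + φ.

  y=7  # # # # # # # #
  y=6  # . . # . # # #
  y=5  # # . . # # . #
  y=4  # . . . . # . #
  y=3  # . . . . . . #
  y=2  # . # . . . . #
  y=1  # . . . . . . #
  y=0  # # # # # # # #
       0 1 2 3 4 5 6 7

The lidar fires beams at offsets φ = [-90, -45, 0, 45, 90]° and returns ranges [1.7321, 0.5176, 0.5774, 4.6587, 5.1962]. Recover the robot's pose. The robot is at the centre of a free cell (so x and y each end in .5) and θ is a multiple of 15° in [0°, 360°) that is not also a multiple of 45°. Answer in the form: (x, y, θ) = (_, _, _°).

The pose lattice has 28·16 = 448 candidates. Test each by forward raycasting.
  (2.5, 6.5, 330°): beam 1 = 1.0000 ≠ 1.7321 ✗
  (1.5, 2.5, 75°): beam 1 = 0.5176 ≠ 1.7321 ✗
  (6.5, 5.5, 255°): beam 1 = 0.5176 ≠ 1.7321 ✗
  (6.5, 5.5, 195°): beam 1 = 0.5176 ≠ 1.7321 ✗
  (4.5, 2.5, 120°): beam 1 = 2.8868 ≠ 1.7321 ✗
  …
  (2.5, 5.5, 210°): r_1=1.7321, r_2=0.5176, r_3=0.5774, r_4=4.6587, r_5=5.1962 — all match ✓
Only this pose fits every beam.

(x, y, θ) = (2.5, 5.5, 210°)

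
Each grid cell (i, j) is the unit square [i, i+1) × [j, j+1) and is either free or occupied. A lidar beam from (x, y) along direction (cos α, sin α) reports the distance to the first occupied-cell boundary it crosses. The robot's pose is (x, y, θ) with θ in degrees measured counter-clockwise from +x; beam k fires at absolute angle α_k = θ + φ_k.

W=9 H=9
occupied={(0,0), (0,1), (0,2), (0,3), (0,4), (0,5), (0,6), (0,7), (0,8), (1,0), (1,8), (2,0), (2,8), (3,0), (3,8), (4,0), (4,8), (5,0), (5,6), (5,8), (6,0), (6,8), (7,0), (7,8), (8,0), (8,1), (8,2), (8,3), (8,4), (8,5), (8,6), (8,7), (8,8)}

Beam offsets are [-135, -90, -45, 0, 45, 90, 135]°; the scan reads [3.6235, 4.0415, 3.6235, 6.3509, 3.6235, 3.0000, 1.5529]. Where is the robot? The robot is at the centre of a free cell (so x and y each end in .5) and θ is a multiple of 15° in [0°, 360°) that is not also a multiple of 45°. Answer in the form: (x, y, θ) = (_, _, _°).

(x, y, θ) = (4.5, 2.5, 120°)

Candidates: 48 free-cell centres × 16 headings = 768 poses. Raycast each; keep the one whose scan matches to 4 dp.
  (4.5, 5.5, 150°): beam 2 = 1.0000 ≠ 4.0415 ✗
  (1.5, 5.5, 210°): beam 1 = 2.5882 ≠ 3.6235 ✗
  (3.5, 4.5, 345°): beam 1 = 2.8868 ≠ 3.6235 ✗
  …
  (4.5, 2.5, 120°): r_1=3.6235, r_2=4.0415, r_3=3.6235, r_4=6.3509, r_5=3.6235, r_6=3.0000, r_7=1.5529 — all match ✓
Unique over the lattice → pose = (4.5, 2.5, 120°).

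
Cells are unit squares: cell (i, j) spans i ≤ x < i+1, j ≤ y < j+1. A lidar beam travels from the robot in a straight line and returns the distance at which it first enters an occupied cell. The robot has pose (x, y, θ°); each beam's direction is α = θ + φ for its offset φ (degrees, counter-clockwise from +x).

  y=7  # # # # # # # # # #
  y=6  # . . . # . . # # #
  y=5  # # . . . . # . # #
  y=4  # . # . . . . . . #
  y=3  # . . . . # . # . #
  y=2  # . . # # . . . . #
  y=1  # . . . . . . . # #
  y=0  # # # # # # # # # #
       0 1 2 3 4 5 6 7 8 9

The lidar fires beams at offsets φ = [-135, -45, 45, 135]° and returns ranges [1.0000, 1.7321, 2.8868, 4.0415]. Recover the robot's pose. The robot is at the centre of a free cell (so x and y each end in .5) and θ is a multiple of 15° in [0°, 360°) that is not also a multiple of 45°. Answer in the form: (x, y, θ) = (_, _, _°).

(x, y, θ) = (4.5, 4.5, 75°)

The pose lattice has 36·16 = 576 candidates. Test each by forward raycasting.
  (1.5, 1.5, 195°): beam 1 = 2.8868 ≠ 1.0000 ✗
  (3.5, 3.5, 210°): beam 1 = 2.5882 ≠ 1.0000 ✗
  (6.5, 3.5, 75°): beam 1 = 2.8868 ≠ 1.0000 ✗
  (4.5, 4.5, 60°): beam 1 = 1.5529 ≠ 1.0000 ✗
  (3.5, 6.5, 165°): beam 1 = 0.5774 ≠ 1.0000 ✗
  …
  (4.5, 4.5, 75°): r_1=1.0000, r_2=1.7321, r_3=2.8868, r_4=4.0415 — all match ✓
Only this pose fits every beam.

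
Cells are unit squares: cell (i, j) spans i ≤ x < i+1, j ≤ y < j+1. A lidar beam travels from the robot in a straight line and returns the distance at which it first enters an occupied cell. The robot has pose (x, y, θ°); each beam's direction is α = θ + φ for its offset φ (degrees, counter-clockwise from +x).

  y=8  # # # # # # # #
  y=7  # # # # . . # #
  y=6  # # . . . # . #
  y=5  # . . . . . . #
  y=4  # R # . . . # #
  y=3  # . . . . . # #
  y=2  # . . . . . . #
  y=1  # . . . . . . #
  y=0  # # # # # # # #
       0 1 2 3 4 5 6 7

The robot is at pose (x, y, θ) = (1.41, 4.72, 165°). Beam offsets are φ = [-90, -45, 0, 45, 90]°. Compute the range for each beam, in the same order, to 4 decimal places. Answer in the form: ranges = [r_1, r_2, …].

ranges = [1.3252, 0.8200, 0.4245, 0.4734, 1.5841]

beam 1: φ=-90°, α=75°
  cosα=0.2588 sinα=0.9659 | (1,4) | tMaxX 2.2796 tMaxY 0.2899 | tΔX 3.8637 tΔY 1.0353
    t=0.2899 [y] (1,5)
    t=1.3252 [y] (1,6) — stop
  → r_1 = 1.3252
beam 2: φ=-45°, α=120°
  cosα=-0.5000 sinα=0.8660 | (1,4) | tMaxX 0.8200 tMaxY 0.3233 | tΔX 2.0000 tΔY 1.1547
    t=0.3233 [y] (1,5)
    t=0.8200 [x] (0,5) — stop
  → r_2 = 0.8200
beam 3: φ=0°, α=165°
  cosα=-0.9659 sinα=0.2588 | (1,4) | tMaxX 0.4245 tMaxY 1.0818 | tΔX 1.0353 tΔY 3.8637
    t=0.4245 [x] (0,4) — stop
  → r_3 = 0.4245
beam 4: φ=45°, α=210°
  cosα=-0.8660 sinα=-0.5000 | (1,4) | tMaxX 0.4734 tMaxY 1.4400 | tΔX 1.1547 tΔY 2.0000
    t=0.4734 [x] (0,4) — stop
  → r_4 = 0.4734
beam 5: φ=90°, α=255°
  cosα=-0.2588 sinα=-0.9659 | (1,4) | tMaxX 1.5841 tMaxY 0.7454 | tΔX 3.8637 tΔY 1.0353
    t=0.7454 [y] (1,3)
    t=1.5841 [x] (0,3) — stop
  → r_5 = 1.5841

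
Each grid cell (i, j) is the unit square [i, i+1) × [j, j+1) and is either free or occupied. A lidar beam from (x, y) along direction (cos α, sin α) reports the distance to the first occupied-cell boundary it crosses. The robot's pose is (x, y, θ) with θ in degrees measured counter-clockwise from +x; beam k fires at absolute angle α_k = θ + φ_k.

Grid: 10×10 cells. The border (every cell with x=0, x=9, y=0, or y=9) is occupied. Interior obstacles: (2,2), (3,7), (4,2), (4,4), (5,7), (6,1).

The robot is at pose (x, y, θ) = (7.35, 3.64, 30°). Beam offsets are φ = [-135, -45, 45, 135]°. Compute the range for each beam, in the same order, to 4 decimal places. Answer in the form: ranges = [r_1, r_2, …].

beam 1: φ=-135°, α=255°
  direction (-0.2588, -0.9659); cell (7,3); t to first gridline: x 1.3523, y 0.6626 (then +3.8637 / +1.0353)
    (7,2) via y @ 0.6626
    (6,2) via x @ 1.3523
    (6,1) via y @ 1.6979  # hit
  → r_1 = 1.6979
beam 2: φ=-45°, α=345°
  direction (0.9659, -0.2588); cell (7,3); t to first gridline: x 0.6729, y 2.4728 (then +1.0353 / +3.8637)
    (8,3) via x @ 0.6729
    (9,3) via x @ 1.7082  # hit
  → r_2 = 1.7082
beam 3: φ=45°, α=75°
  direction (0.2588, 0.9659); cell (7,3); t to first gridline: x 2.5114, y 0.3727 (then +3.8637 / +1.0353)
    (7,4) via y @ 0.3727
    (7,5) via y @ 1.4080
    (7,6) via y @ 2.4433
    (8,6) via x @ 2.5114
    (8,7) via y @ 3.4785
    (8,8) via y @ 4.5138
    (8,9) via y @ 5.5491  # hit
  → r_3 = 5.5491
beam 4: φ=135°, α=165°
  direction (-0.9659, 0.2588); cell (7,3); t to first gridline: x 0.3623, y 1.3909 (then +1.0353 / +3.8637)
    (6,3) via x @ 0.3623
    (6,4) via y @ 1.3909
    (5,4) via x @ 1.3976
    (4,4) via x @ 2.4329  # hit
  → r_4 = 2.4329

ranges = [1.6979, 1.7082, 5.5491, 2.4329]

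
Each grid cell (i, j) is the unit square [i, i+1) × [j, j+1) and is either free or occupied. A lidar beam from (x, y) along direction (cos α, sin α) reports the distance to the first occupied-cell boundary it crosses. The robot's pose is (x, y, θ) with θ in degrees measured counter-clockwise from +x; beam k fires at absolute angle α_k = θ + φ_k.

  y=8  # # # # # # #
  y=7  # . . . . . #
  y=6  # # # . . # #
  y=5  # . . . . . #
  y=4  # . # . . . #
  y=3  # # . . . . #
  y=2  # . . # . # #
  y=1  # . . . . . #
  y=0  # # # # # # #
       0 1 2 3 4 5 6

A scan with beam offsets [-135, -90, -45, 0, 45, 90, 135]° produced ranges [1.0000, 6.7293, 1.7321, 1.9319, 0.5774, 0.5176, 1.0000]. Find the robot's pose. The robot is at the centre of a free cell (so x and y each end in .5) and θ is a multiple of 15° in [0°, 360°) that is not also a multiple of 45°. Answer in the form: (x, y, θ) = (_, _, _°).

(x, y, θ) = (3.5, 7.5, 15°)

Candidates: 28 free-cell centres × 16 headings = 448 poses. Raycast each; keep the one whose scan matches to 4 dp.
  (2.5, 1.5, 15°): beam 1 = 0.5774 ≠ 1.0000 ✗
  (4.5, 5.5, 345°): beam 1 = 1.7321 ≠ 1.0000 ✗
  (2.5, 1.5, 345°): beam 2 = 0.5176 ≠ 6.7293 ✗
  …
  (3.5, 7.5, 15°): r_1=1.0000, r_2=6.7293, r_3=1.7321, r_4=1.9319, r_5=0.5774, r_6=0.5176, r_7=1.0000 — all match ✓
No second candidate reproduces the full scan.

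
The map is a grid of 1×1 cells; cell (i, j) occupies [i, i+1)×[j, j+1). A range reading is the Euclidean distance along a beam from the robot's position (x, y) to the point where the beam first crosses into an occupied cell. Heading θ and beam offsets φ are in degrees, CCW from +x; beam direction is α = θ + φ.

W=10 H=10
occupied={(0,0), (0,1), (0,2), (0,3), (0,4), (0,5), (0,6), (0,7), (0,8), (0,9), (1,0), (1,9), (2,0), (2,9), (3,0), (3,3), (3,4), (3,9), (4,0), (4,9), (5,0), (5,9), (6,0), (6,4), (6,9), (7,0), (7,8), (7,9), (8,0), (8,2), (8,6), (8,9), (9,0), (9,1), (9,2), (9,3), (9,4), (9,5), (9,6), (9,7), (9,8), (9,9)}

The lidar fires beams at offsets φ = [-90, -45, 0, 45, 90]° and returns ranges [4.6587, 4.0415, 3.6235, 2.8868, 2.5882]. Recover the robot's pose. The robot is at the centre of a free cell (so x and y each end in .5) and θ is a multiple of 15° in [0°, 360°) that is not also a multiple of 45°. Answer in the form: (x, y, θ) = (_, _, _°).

(x, y, θ) = (3.5, 5.5, 105°)

Candidates: 58 free-cell centres × 16 headings = 928 poses. Raycast each; keep the one whose scan matches to 4 dp.
  (4.5, 4.5, 285°): beam 1 = 0.5176 ≠ 4.6587 ✗
  (2.5, 5.5, 255°): beam 1 = 1.5529 ≠ 4.6587 ✗
  (3.5, 8.5, 60°): beam 1 = 6.3509 ≠ 4.6587 ✗
  …
  (3.5, 5.5, 105°): r_1=4.6587, r_2=4.0415, r_3=3.6235, r_4=2.8868, r_5=2.5882 — all match ✓
Only this pose fits every beam.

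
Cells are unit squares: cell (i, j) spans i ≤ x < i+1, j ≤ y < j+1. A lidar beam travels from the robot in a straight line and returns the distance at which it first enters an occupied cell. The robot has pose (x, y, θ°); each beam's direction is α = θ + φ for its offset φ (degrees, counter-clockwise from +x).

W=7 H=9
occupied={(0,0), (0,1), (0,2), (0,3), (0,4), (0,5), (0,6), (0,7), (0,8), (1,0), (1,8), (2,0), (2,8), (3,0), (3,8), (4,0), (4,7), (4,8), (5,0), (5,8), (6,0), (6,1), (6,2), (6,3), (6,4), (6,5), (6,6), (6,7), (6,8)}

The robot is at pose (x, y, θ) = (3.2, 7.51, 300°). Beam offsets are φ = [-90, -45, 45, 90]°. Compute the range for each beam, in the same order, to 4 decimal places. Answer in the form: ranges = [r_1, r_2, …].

beam 1: φ=-90°, α=210°
  cosα=-0.8660 sinα=-0.5000 | (3,7) | tMaxX 0.2309 tMaxY 1.0200 | tΔX 1.1547 tΔY 2.0000
    t=0.2309 [x] (2,7)
    t=1.0200 [y] (2,6)
    t=1.3856 [x] (1,6)
    t=2.5403 [x] (0,6) — stop
  → r_1 = 2.5403
beam 2: φ=-45°, α=255°
  cosα=-0.2588 sinα=-0.9659 | (3,7) | tMaxX 0.7727 tMaxY 0.5280 | tΔX 3.8637 tΔY 1.0353
    t=0.5280 [y] (3,6)
    t=0.7727 [x] (2,6)
    t=1.5633 [y] (2,5)
    t=2.5985 [y] (2,4)
    t=3.6338 [y] (2,3)
    t=4.6364 [x] (1,3)
    t=4.6691 [y] (1,2)
    t=5.7044 [y] (1,1)
    t=6.7396 [y] (1,0) — stop
  → r_2 = 6.7396
beam 3: φ=45°, α=345°
  cosα=0.9659 sinα=-0.2588 | (3,7) | tMaxX 0.8282 tMaxY 1.9705 | tΔX 1.0353 tΔY 3.8637
    t=0.8282 [x] (4,7) — stop
  → r_3 = 0.8282
beam 4: φ=90°, α=30°
  cosα=0.8660 sinα=0.5000 | (3,7) | tMaxX 0.9238 tMaxY 0.9800 | tΔX 1.1547 tΔY 2.0000
    t=0.9238 [x] (4,7) — stop
  → r_4 = 0.9238

ranges = [2.5403, 6.7396, 0.8282, 0.9238]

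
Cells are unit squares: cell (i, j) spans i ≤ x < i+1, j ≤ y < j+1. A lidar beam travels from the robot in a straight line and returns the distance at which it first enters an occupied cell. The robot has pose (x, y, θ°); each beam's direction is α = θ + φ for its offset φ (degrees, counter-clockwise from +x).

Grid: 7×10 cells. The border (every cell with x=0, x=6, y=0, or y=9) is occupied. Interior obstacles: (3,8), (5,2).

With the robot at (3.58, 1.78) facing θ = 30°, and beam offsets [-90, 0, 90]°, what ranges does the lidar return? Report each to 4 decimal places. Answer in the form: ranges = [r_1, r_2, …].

beam 1: φ=-90°, α=300°
  cosα=0.5000 sinα=-0.8660 | (3,1) | tMaxX 0.8400 tMaxY 0.9007 | tΔX 2.0000 tΔY 1.1547
    t=0.8400 [x] (4,1)
    t=0.9007 [y] (4,0) — stop
  → r_1 = 0.9007
beam 2: φ=0°, α=30°
  cosα=0.8660 sinα=0.5000 | (3,1) | tMaxX 0.4850 tMaxY 0.4400 | tΔX 1.1547 tΔY 2.0000
    t=0.4400 [y] (3,2)
    t=0.4850 [x] (4,2)
    t=1.6397 [x] (5,2) — stop
  → r_2 = 1.6397
beam 3: φ=90°, α=120°
  cosα=-0.5000 sinα=0.8660 | (3,1) | tMaxX 1.1600 tMaxY 0.2540 | tΔX 2.0000 tΔY 1.1547
    t=0.2540 [y] (3,2)
    t=1.1600 [x] (2,2)
    t=1.4087 [y] (2,3)
    t=2.5634 [y] (2,4)
    t=3.1600 [x] (1,4)
    t=3.7181 [y] (1,5)
    t=4.8728 [y] (1,6)
    t=5.1600 [x] (0,6) — stop
  → r_3 = 5.1600

ranges = [0.9007, 1.6397, 5.1600]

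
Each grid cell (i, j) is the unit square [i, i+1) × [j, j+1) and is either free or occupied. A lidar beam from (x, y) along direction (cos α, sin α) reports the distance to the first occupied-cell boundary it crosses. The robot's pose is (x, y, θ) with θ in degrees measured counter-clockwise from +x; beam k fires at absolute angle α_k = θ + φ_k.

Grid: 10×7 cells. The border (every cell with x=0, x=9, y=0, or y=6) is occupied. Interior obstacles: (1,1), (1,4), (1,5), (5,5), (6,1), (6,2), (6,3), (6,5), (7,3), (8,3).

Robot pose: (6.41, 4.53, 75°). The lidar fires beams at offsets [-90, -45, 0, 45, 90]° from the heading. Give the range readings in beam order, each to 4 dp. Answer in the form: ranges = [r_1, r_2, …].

beam 1: φ=-90°, α=345°
  cosα=0.9659 sinα=-0.2588 | (6,4) | tMaxX 0.6108 tMaxY 2.0478 | tΔX 1.0353 tΔY 3.8637
    t=0.6108 [x] (7,4)
    t=1.6461 [x] (8,4)
    t=2.0478 [y] (8,3) — stop
  → r_1 = 2.0478
beam 2: φ=-45°, α=30°
  cosα=0.8660 sinα=0.5000 | (6,4) | tMaxX 0.6813 tMaxY 0.9400 | tΔX 1.1547 tΔY 2.0000
    t=0.6813 [x] (7,4)
    t=0.9400 [y] (7,5)
    t=1.8360 [x] (8,5)
    t=2.9400 [y] (8,6) — stop
  → r_2 = 2.9400
beam 3: φ=0°, α=75°
  cosα=0.2588 sinα=0.9659 | (6,4) | tMaxX 2.2796 tMaxY 0.4866 | tΔX 3.8637 tΔY 1.0353
    t=0.4866 [y] (6,5) — stop
  → r_3 = 0.4866
beam 4: φ=45°, α=120°
  cosα=-0.5000 sinα=0.8660 | (6,4) | tMaxX 0.8200 tMaxY 0.5427 | tΔX 2.0000 tΔY 1.1547
    t=0.5427 [y] (6,5) — stop
  → r_4 = 0.5427
beam 5: φ=90°, α=165°
  cosα=-0.9659 sinα=0.2588 | (6,4) | tMaxX 0.4245 tMaxY 1.8159 | tΔX 1.0353 tΔY 3.8637
    t=0.4245 [x] (5,4)
    t=1.4597 [x] (4,4)
    t=1.8159 [y] (4,5)
    t=2.4950 [x] (3,5)
    t=3.5303 [x] (2,5)
    t=4.5656 [x] (1,5) — stop
  → r_5 = 4.5656

ranges = [2.0478, 2.9400, 0.4866, 0.5427, 4.5656]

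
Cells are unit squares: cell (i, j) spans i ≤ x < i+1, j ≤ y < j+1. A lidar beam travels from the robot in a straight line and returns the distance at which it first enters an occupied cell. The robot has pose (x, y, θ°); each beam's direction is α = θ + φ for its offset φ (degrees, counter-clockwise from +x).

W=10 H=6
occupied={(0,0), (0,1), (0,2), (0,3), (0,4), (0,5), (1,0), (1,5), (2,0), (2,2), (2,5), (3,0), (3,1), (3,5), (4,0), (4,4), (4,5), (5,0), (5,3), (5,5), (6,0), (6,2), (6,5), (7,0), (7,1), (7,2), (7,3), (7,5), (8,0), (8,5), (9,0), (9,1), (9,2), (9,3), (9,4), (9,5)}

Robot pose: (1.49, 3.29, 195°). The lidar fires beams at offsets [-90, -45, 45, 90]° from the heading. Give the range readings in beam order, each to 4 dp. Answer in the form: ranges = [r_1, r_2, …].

ranges = [1.7703, 0.5658, 0.9800, 2.3708]

beam 1: φ=-90°, α=105°
  cosα=-0.2588 sinα=0.9659 | (1,3) | tMaxX 1.8932 tMaxY 0.7350 | tΔX 3.8637 tΔY 1.0353
    t=0.7350 [y] (1,4)
    t=1.7703 [y] (1,5) — stop
  → r_1 = 1.7703
beam 2: φ=-45°, α=150°
  cosα=-0.8660 sinα=0.5000 | (1,3) | tMaxX 0.5658 tMaxY 1.4200 | tΔX 1.1547 tΔY 2.0000
    t=0.5658 [x] (0,3) — stop
  → r_2 = 0.5658
beam 3: φ=45°, α=240°
  cosα=-0.5000 sinα=-0.8660 | (1,3) | tMaxX 0.9800 tMaxY 0.3349 | tΔX 2.0000 tΔY 1.1547
    t=0.3349 [y] (1,2)
    t=0.9800 [x] (0,2) — stop
  → r_3 = 0.9800
beam 4: φ=90°, α=285°
  cosα=0.2588 sinα=-0.9659 | (1,3) | tMaxX 1.9705 tMaxY 0.3002 | tΔX 3.8637 tΔY 1.0353
    t=0.3002 [y] (1,2)
    t=1.3355 [y] (1,1)
    t=1.9705 [x] (2,1)
    t=2.3708 [y] (2,0) — stop
  → r_4 = 2.3708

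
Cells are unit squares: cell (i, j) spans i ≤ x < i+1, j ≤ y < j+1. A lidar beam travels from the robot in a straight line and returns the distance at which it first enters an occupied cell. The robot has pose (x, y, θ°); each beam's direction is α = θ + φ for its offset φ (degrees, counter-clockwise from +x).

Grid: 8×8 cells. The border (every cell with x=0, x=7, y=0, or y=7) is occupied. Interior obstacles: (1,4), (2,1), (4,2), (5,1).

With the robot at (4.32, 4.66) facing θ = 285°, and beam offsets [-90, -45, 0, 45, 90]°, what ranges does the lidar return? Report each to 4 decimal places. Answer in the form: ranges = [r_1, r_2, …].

ranges = [2.4018, 3.0715, 1.7186, 3.0946, 2.7745]

beam 1: φ=-90°, α=195°
  dir = (cos 195°, sin 195°) = (-0.9659, -0.2588); from cell (4,4)
  next x-line at t=0.3313, next y-line at t=2.5500; Δt_x=1.0353, Δt_y=3.8637
    x: enter (3,4) at t=0.3313
    x: enter (2,4) at t=1.3666
    x: enter (1,4) at t=2.4018 ← occupied
  → r_1 = 2.4018
beam 2: φ=-45°, α=240°
  dir = (cos 240°, sin 240°) = (-0.5000, -0.8660); from cell (4,4)
  next x-line at t=0.6400, next y-line at t=0.7621; Δt_x=2.0000, Δt_y=1.1547
    x: enter (3,4) at t=0.6400
    y: enter (3,3) at t=0.7621
    y: enter (3,2) at t=1.9168
    x: enter (2,2) at t=2.6400
    y: enter (2,1) at t=3.0715 ← occupied
  → r_2 = 3.0715
beam 3: φ=0°, α=285°
  dir = (cos 285°, sin 285°) = (0.2588, -0.9659); from cell (4,4)
  next x-line at t=2.6273, next y-line at t=0.6833; Δt_x=3.8637, Δt_y=1.0353
    y: enter (4,3) at t=0.6833
    y: enter (4,2) at t=1.7186 ← occupied
  → r_3 = 1.7186
beam 4: φ=45°, α=330°
  dir = (cos 330°, sin 330°) = (0.8660, -0.5000); from cell (4,4)
  next x-line at t=0.7852, next y-line at t=1.3200; Δt_x=1.1547, Δt_y=2.0000
    x: enter (5,4) at t=0.7852
    y: enter (5,3) at t=1.3200
    x: enter (6,3) at t=1.9399
    x: enter (7,3) at t=3.0946 ← occupied
  → r_4 = 3.0946
beam 5: φ=90°, α=15°
  dir = (cos 15°, sin 15°) = (0.9659, 0.2588); from cell (4,4)
  next x-line at t=0.7040, next y-line at t=1.3137; Δt_x=1.0353, Δt_y=3.8637
    x: enter (5,4) at t=0.7040
    y: enter (5,5) at t=1.3137
    x: enter (6,5) at t=1.7393
    x: enter (7,5) at t=2.7745 ← occupied
  → r_5 = 2.7745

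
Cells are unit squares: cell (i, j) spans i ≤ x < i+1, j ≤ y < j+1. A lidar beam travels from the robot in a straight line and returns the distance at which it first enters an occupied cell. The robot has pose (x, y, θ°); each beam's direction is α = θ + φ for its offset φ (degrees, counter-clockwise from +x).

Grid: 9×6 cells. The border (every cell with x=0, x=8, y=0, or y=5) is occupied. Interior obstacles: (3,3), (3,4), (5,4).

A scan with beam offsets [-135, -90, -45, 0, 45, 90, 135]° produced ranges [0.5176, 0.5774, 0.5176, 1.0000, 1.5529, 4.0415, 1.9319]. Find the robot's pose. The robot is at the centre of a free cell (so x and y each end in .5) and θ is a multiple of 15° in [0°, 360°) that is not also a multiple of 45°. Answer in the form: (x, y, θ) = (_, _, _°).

The pose lattice has 25·16 = 400 candidates. Test each by forward raycasting.
  (3.5, 2.5, 195°): beam 1 = 0.5774 ≠ 0.5176 ✗
  (1.5, 1.5, 30°): beam 3 = 1.9319 ≠ 0.5176 ✗
  (7.5, 4.5, 255°): beam 1 = 0.5774 ≠ 0.5176 ✗
  (3.5, 1.5, 300°): beam 1 = 2.5882 ≠ 0.5176 ✗
  …
  (7.5, 4.5, 150°): r_1=0.5176, r_2=0.5774, r_3=0.5176, r_4=1.0000, r_5=1.5529, r_6=4.0415, r_7=1.9319 — all match ✓
Unique over the lattice → pose = (7.5, 4.5, 150°).

(x, y, θ) = (7.5, 4.5, 150°)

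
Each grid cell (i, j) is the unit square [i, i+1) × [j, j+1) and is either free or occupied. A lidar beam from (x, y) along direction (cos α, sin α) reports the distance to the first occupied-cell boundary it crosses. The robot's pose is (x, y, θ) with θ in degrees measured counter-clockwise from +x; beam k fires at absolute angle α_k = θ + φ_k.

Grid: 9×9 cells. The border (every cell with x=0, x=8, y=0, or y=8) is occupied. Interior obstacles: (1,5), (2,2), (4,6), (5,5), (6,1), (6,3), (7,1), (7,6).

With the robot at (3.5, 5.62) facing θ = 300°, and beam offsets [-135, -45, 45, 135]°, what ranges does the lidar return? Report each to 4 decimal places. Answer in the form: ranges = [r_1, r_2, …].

beam 1: φ=-135°, α=165°
  direction (-0.9659, 0.2588); cell (3,5); t to first gridline: x 0.5176, y 1.4682 (then +1.0353 / +3.8637)
    (2,5) via x @ 0.5176
    (2,6) via y @ 1.4682
    (1,6) via x @ 1.5529
    (0,6) via x @ 2.5882  # hit
  → r_1 = 2.5882
beam 2: φ=-45°, α=255°
  direction (-0.2588, -0.9659); cell (3,5); t to first gridline: x 1.9319, y 0.6419 (then +3.8637 / +1.0353)
    (3,4) via y @ 0.6419
    (3,3) via y @ 1.6771
    (2,3) via x @ 1.9319
    (2,2) via y @ 2.7124  # hit
  → r_2 = 2.7124
beam 3: φ=45°, α=345°
  direction (0.9659, -0.2588); cell (3,5); t to first gridline: x 0.5176, y 2.3955 (then +1.0353 / +3.8637)
    (4,5) via x @ 0.5176
    (5,5) via x @ 1.5529  # hit
  → r_3 = 1.5529
beam 4: φ=135°, α=75°
  direction (0.2588, 0.9659); cell (3,5); t to first gridline: x 1.9319, y 0.3934 (then +3.8637 / +1.0353)
    (3,6) via y @ 0.3934
    (3,7) via y @ 1.4287
    (4,7) via x @ 1.9319
    (4,8) via y @ 2.4640  # hit
  → r_4 = 2.4640

ranges = [2.5882, 2.7124, 1.5529, 2.4640]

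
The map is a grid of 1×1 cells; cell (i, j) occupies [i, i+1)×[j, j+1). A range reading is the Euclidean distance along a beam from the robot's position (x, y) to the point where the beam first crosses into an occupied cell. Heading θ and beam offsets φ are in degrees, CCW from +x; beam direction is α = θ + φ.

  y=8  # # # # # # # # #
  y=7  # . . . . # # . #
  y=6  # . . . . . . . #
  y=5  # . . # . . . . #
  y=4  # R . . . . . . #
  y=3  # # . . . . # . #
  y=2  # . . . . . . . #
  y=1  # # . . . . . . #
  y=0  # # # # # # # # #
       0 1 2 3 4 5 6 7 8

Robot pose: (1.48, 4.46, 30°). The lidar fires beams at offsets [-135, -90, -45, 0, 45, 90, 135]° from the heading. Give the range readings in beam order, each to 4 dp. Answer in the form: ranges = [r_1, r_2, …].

ranges = [0.4762, 0.5312, 4.6794, 1.7551, 3.6649, 0.9600, 0.4969]

beam 1: φ=-135°, α=255°
  cosα=-0.2588 sinα=-0.9659 | (1,4) | tMaxX 1.8546 tMaxY 0.4762 | tΔX 3.8637 tΔY 1.0353
    t=0.4762 [y] (1,3) — stop
  → r_1 = 0.4762
beam 2: φ=-90°, α=300°
  cosα=0.5000 sinα=-0.8660 | (1,4) | tMaxX 1.0400 tMaxY 0.5312 | tΔX 2.0000 tΔY 1.1547
    t=0.5312 [y] (1,3) — stop
  → r_2 = 0.5312
beam 3: φ=-45°, α=345°
  cosα=0.9659 sinα=-0.2588 | (1,4) | tMaxX 0.5383 tMaxY 1.7773 | tΔX 1.0353 tΔY 3.8637
    t=0.5383 [x] (2,4)
    t=1.5736 [x] (3,4)
    t=1.7773 [y] (3,3)
    t=2.6089 [x] (4,3)
    t=3.6442 [x] (5,3)
    t=4.6794 [x] (6,3) — stop
  → r_3 = 4.6794
beam 4: φ=0°, α=30°
  cosα=0.8660 sinα=0.5000 | (1,4) | tMaxX 0.6004 tMaxY 1.0800 | tΔX 1.1547 tΔY 2.0000
    t=0.6004 [x] (2,4)
    t=1.0800 [y] (2,5)
    t=1.7551 [x] (3,5) — stop
  → r_4 = 1.7551
beam 5: φ=45°, α=75°
  cosα=0.2588 sinα=0.9659 | (1,4) | tMaxX 2.0091 tMaxY 0.5590 | tΔX 3.8637 tΔY 1.0353
    t=0.5590 [y] (1,5)
    t=1.5943 [y] (1,6)
    t=2.0091 [x] (2,6)
    t=2.6296 [y] (2,7)
    t=3.6649 [y] (2,8) — stop
  → r_5 = 3.6649
beam 6: φ=90°, α=120°
  cosα=-0.5000 sinα=0.8660 | (1,4) | tMaxX 0.9600 tMaxY 0.6235 | tΔX 2.0000 tΔY 1.1547
    t=0.6235 [y] (1,5)
    t=0.9600 [x] (0,5) — stop
  → r_6 = 0.9600
beam 7: φ=135°, α=165°
  cosα=-0.9659 sinα=0.2588 | (1,4) | tMaxX 0.4969 tMaxY 2.0864 | tΔX 1.0353 tΔY 3.8637
    t=0.4969 [x] (0,4) — stop
  → r_7 = 0.4969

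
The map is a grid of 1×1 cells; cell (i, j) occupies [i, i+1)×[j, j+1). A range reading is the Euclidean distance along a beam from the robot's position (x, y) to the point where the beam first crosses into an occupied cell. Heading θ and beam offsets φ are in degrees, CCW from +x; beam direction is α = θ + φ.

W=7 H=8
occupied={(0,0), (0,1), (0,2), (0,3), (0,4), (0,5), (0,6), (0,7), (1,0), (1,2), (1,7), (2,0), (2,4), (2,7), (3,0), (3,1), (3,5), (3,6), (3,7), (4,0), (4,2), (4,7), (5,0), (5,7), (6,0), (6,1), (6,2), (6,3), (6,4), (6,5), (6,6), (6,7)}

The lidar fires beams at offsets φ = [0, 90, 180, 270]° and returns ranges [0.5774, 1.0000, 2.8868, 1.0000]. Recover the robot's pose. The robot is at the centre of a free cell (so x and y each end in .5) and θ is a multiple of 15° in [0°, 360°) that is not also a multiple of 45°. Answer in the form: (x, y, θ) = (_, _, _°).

(x, y, θ) = (5.5, 3.5, 330°)

Enumerate (i+0.5, j+0.5, θ) over the 24 free cells and 16 admissible headings. For each, cast all 4 beams and compare to the given ranges.
  (3.5, 2.5, 15°): beam 1 = 0.5176 ≠ 0.5774 ✗
  (3.5, 2.5, 255°): beam 1 = 0.5176 ≠ 0.5774 ✗
  (1.5, 5.5, 15°): beam 1 = 1.5529 ≠ 0.5774 ✗
  (4.5, 6.5, 300°): beam 1 = 3.0000 ≠ 0.5774 ✗
  …
  (5.5, 3.5, 330°): r_1=0.5774, r_2=1.0000, r_3=2.8868, r_4=1.0000 — all match ✓
No second candidate reproduces the full scan.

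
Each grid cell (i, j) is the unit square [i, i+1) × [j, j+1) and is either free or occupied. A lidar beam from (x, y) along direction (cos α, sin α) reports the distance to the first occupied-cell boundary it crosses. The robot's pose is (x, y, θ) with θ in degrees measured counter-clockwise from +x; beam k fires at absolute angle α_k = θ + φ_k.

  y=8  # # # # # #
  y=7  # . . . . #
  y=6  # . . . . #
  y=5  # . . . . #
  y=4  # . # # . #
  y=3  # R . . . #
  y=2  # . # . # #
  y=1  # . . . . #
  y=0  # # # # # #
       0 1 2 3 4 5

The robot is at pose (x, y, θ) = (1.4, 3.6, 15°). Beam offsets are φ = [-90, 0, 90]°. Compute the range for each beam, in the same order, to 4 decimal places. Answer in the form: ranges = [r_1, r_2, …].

ranges = [2.6917, 1.5455, 1.5455]

beam 1: φ=-90°, α=285°
  cosα=0.2588 sinα=-0.9659 | (1,3) | tMaxX 2.3182 tMaxY 0.6212 | tΔX 3.8637 tΔY 1.0353
    t=0.6212 [y] (1,2)
    t=1.6564 [y] (1,1)
    t=2.3182 [x] (2,1)
    t=2.6917 [y] (2,0) — stop
  → r_1 = 2.6917
beam 2: φ=0°, α=15°
  cosα=0.9659 sinα=0.2588 | (1,3) | tMaxX 0.6212 tMaxY 1.5455 | tΔX 1.0353 tΔY 3.8637
    t=0.6212 [x] (2,3)
    t=1.5455 [y] (2,4) — stop
  → r_2 = 1.5455
beam 3: φ=90°, α=105°
  cosα=-0.2588 sinα=0.9659 | (1,3) | tMaxX 1.5455 tMaxY 0.4141 | tΔX 3.8637 tΔY 1.0353
    t=0.4141 [y] (1,4)
    t=1.4494 [y] (1,5)
    t=1.5455 [x] (0,5) — stop
  → r_3 = 1.5455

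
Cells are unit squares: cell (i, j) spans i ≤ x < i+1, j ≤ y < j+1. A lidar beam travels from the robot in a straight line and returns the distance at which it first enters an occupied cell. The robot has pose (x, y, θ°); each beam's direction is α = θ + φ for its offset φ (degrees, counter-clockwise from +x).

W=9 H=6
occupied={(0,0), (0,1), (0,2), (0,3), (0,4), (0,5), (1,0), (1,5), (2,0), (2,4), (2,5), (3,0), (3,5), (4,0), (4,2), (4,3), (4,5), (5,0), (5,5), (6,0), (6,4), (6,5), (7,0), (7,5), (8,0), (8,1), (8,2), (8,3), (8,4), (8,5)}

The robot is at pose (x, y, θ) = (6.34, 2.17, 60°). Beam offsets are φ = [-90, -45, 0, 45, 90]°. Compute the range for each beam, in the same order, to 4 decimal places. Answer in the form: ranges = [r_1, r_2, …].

ranges = [1.9168, 1.7186, 3.2678, 2.9298, 1.5473]

beam 1: φ=-90°, α=330°
  cosα=0.8660 sinα=-0.5000 | (6,2) | tMaxX 0.7621 tMaxY 0.3400 | tΔX 1.1547 tΔY 2.0000
    t=0.3400 [y] (6,1)
    t=0.7621 [x] (7,1)
    t=1.9168 [x] (8,1) — stop
  → r_1 = 1.9168
beam 2: φ=-45°, α=15°
  cosα=0.9659 sinα=0.2588 | (6,2) | tMaxX 0.6833 tMaxY 3.2069 | tΔX 1.0353 tΔY 3.8637
    t=0.6833 [x] (7,2)
    t=1.7186 [x] (8,2) — stop
  → r_2 = 1.7186
beam 3: φ=0°, α=60°
  cosα=0.5000 sinα=0.8660 | (6,2) | tMaxX 1.3200 tMaxY 0.9584 | tΔX 2.0000 tΔY 1.1547
    t=0.9584 [y] (6,3)
    t=1.3200 [x] (7,3)
    t=2.1131 [y] (7,4)
    t=3.2678 [y] (7,5) — stop
  → r_3 = 3.2678
beam 4: φ=45°, α=105°
  cosα=-0.2588 sinα=0.9659 | (6,2) | tMaxX 1.3137 tMaxY 0.8593 | tΔX 3.8637 tΔY 1.0353
    t=0.8593 [y] (6,3)
    t=1.3137 [x] (5,3)
    t=1.8946 [y] (5,4)
    t=2.9298 [y] (5,5) — stop
  → r_4 = 2.9298
beam 5: φ=90°, α=150°
  cosα=-0.8660 sinα=0.5000 | (6,2) | tMaxX 0.3926 tMaxY 1.6600 | tΔX 1.1547 tΔY 2.0000
    t=0.3926 [x] (5,2)
    t=1.5473 [x] (4,2) — stop
  → r_5 = 1.5473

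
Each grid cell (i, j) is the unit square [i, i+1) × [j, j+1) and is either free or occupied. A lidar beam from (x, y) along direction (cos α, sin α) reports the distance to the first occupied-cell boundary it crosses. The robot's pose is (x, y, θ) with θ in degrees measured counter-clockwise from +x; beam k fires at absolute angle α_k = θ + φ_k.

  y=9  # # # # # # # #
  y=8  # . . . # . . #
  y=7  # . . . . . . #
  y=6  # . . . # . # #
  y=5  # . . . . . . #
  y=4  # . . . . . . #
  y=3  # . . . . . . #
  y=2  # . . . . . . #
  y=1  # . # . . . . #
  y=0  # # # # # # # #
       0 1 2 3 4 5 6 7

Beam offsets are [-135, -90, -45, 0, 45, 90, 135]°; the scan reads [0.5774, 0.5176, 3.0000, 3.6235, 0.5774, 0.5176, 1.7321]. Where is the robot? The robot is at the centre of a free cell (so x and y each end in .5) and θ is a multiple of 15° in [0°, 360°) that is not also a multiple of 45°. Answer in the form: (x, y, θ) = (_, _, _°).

(x, y, θ) = (4.5, 7.5, 195°)

The pose lattice has 44·16 = 704 candidates. Test each by forward raycasting.
  (3.5, 5.5, 240°): beam 1 = 3.6235 ≠ 0.5774 ✗
  (3.5, 8.5, 285°): beam 1 = 1.0000 ≠ 0.5774 ✗
  (2.5, 2.5, 255°): beam 1 = 3.0000 ≠ 0.5774 ✗
  …
  (4.5, 7.5, 195°): r_1=0.5774, r_2=0.5176, r_3=3.0000, r_4=3.6235, r_5=0.5774, r_6=0.5176, r_7=1.7321 — all match ✓
Unique over the lattice → pose = (4.5, 7.5, 195°).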